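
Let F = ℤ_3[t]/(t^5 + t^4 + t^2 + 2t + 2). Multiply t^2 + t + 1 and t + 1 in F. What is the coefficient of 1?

Multiply in ℤ_3[t]: (t^2 + t + 1)·(t + 1) = t^3 + 2t^2 + 2t + 1.
Reduced: t^3 + 2t^2 + 2t + 1.

1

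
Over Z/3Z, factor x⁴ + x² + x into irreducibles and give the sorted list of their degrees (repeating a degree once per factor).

1, 1, 2

Write f(x) = x⁴ + x² + x.
Roots in Z/3Z: f(0) = 0 → root; f(1) = 0 → root; f(2) = 1.
Linear factors from roots: (x), (x + 2).
Complete factorization: f(x) = (x)·(x + 2)·(x² + x + 2).
Factor degrees with multiplicity: 1 + 1 + 2 = 4.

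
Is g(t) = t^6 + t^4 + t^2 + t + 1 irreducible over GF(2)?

Yes

Check for roots in GF(2): g(0) = 1; g(1) = 1.
No roots, so no linear factors.
Monic irreducibles of degree 2 over GF(2): t^2 + t + 1.
None of them divide g (all give nonzero remainder).
Monic irreducibles of degree 3 over GF(2): t^3 + t + 1, t^3 + t^2 + 1.
None of them divide g (all give nonzero remainder).
No irreducible factor of degree ≤ 3 exists, so g is irreducible over GF(2).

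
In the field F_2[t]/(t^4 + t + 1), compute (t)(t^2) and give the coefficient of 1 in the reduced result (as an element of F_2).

Multiply in F_2[t]: (t)·(t^2) = t^3.
Reduced: t^3.

0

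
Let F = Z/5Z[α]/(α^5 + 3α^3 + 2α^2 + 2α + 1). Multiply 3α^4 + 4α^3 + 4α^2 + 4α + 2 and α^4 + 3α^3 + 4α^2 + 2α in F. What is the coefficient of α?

4

Multiply in Z/5Z[α]: (3α^4 + 4α^3 + 4α^2 + 4α + 2)·(α^4 + 3α^3 + 4α^2 + 2α) = 3α^8 + 3α^7 + 3α^6 + 3α^5 + 3α^4 + α^2 + 4α.
Reduce using α^5 ≡ 2α^3 + 3α^2 + 3α + 4 (mod α^5 + 3α^3 + 2α^2 + 2α + 1).
Reduced: 4α^4 + 4α^3 + 4α^2 + 4α + 2.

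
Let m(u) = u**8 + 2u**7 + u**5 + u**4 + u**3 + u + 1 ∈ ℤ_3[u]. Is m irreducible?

Check for roots in ℤ_3: m(0) = 1; m(1) = 2; m(2) = 1.
No roots, so no linear factors.
Monic irreducibles of degree 2 over GF(3): u**2 + 1, u**2 + u + 2, u**2 + 2u + 2.
None of them divide m (all give nonzero remainder).
Degree-3 irreducible divisors: test the 8 monic irreducibles of degree 3 over GF(3).
None of them divide m (all give nonzero remainder).
Degree-4 irreducible divisors: test the 18 monic irreducibles of degree 4 over GF(3).
None of them divide m (all give nonzero remainder).
No irreducible factor of degree ≤ 4 exists, so m is irreducible over GF(3).

Yes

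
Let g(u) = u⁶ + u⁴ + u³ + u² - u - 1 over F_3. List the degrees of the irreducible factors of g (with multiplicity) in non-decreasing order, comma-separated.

Roots in F_3: g(0) = 2; g(1) = 2; g(2) = 2.
Complete factorization: g(u) = (u⁶ + u⁴ + u³ + u² - u - 1).
Factor degrees with multiplicity: 6 = 6.

6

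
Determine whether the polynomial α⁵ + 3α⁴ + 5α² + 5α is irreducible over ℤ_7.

No

Write P(α) = α⁵ + 3α⁴ + 5α² + 5α.
Check for roots in ℤ_7: P(0) = 0 → root; P(1) = 0 → root; P(2) = 5; P(3) = 0 → root; P(4) = 2; P(5) = 5; P(6) = 2.
P(0) = 0, so (α) divides P(α); P is reducible.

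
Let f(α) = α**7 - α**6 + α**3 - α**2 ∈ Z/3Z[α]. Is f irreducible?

No

Check for roots in Z/3Z: f(0) = 0 → root; f(1) = 0 → root; f(2) = 2.
f(0) = 0, so (α) divides f(α); f is reducible.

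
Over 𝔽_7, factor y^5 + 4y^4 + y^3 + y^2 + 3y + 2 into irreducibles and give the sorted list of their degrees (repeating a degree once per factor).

1, 2, 2

Write g(y) = y^5 + 4y^4 + y^3 + y^2 + 3y + 2.
Linear factors from roots: (y + 3).
Complete factorization: g(y) = (y + 3)·(y^2 + 3y + 1)·(y^2 + 5y + 3).
Factor degrees with multiplicity: 1 + 2 + 2 = 5.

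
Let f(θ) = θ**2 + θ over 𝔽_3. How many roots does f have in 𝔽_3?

2

Evaluate at each of the 3 elements of 𝔽_3:
f(0) = 0 → root; f(1) = 2; f(2) = 0 → root.
Roots: {0, 2}.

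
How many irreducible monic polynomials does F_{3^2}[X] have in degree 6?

The number of monic irreducibles of degree 6 over GF(9) is (1/6)·Σ_{d∣6} μ(6/d) 9^d.
Divisors of 6: 1, 2, 3, 6; μ(6/d) for each: 1, -1, -1, 1.
Σ = 9^1 − 9^2 − 9^3 + 9^6 = 530640.
N = 530640/6 = 88440.

88440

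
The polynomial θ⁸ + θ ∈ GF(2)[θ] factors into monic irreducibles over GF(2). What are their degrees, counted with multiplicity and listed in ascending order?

Write h(θ) = θ⁸ + θ.
Roots in GF(2): h(0) = 0 → root; h(1) = 0 → root.
Linear factors from roots: (θ), (θ + 1).
Complete factorization: h(θ) = (θ)·(θ + 1)·(θ³ + θ + 1)·(θ³ + θ² + 1).
Factor degrees with multiplicity: 1 + 1 + 3 + 3 = 8.

1, 1, 3, 3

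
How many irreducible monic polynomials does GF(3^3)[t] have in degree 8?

35303625630

x^(27^8) − x is the product of all monic irreducibles of degree dividing 8; Möbius inversion gives N = (1/8) Σ μ(8/d)·27^d.
Divisors of 8: 1, 2, 4, 8; μ(8/d) for each: 0, 0, -1, 1.
Σ = − 27^4 + 27^8 = 282429005040.
N = 282429005040/8 = 35303625630.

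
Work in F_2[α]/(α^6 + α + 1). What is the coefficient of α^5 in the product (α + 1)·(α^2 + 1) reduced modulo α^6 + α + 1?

Multiply in F_2[α]: (α + 1)·(α^2 + 1) = α^3 + α^2 + α + 1.
Reduced: α^3 + α^2 + α + 1.

0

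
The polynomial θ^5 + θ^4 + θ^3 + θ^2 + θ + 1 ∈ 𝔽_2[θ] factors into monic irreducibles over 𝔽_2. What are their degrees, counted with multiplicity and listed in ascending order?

Write f(θ) = θ^5 + θ^4 + θ^3 + θ^2 + θ + 1.
Roots in 𝔽_2: f(0) = 1; f(1) = 0 → root.
Linear factors from roots: (θ + 1).
Complete factorization: f(θ) = (θ + 1)·(θ^2 + θ + 1)^2.
Factor degrees with multiplicity: 1 + 2 + 2 = 5.

1, 2, 2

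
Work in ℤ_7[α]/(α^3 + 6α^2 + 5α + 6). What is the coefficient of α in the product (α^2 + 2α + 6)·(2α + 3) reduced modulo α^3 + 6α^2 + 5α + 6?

Multiply in ℤ_7[α]: (α^2 + 2α + 6)·(2α + 3) = 2α^3 + 4α + 4.
Reduce using α^3 ≡ α^2 + 2α + 1 (mod α^3 + 6α^2 + 5α + 6).
Reduced: 2α^2 + α + 6.

1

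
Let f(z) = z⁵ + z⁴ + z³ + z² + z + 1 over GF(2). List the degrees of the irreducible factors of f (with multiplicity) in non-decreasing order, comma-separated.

Roots in GF(2): f(0) = 1; f(1) = 0 → root.
Linear factors from roots: (z + 1).
Complete factorization: f(z) = (z + 1)·(z² + z + 1)^2.
Factor degrees with multiplicity: 1 + 2 + 2 = 5.

1, 2, 2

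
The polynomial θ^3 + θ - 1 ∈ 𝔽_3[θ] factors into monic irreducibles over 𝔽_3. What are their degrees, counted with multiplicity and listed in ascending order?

Write f(θ) = θ^3 + θ - 1.
Roots in 𝔽_3: f(0) = 2; f(1) = 1; f(2) = 0 → root.
Linear factors from roots: (θ + 1).
Complete factorization: f(θ) = (θ + 1)·(θ^2 - θ - 1).
Factor degrees with multiplicity: 1 + 2 = 3.

1, 2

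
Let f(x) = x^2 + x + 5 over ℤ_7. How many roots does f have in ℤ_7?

Evaluate at each of the 7 elements of ℤ_7:
f(0) = 5; f(1) = 0 → root; f(2) = 4; f(3) = 3; f(4) = 4; f(5) = 0 → root; f(6) = 5.
Roots: {1, 5}.

2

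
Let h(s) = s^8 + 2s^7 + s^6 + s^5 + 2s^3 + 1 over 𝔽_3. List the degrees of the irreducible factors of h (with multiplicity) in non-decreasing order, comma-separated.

8

Roots in 𝔽_3: h(0) = 1; h(1) = 2; h(2) = 1.
Complete factorization: h(s) = (s^8 + 2s^7 + s^6 + s^5 + 2s^3 + 1).
Factor degrees with multiplicity: 8 = 8.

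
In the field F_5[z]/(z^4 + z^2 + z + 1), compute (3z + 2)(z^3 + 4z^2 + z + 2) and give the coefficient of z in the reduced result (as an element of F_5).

Multiply in F_5[z]: (3z + 2)·(z^3 + 4z^2 + z + 2) = 3z^4 + 4z^3 + z^2 + 3z + 4.
Reduce using z^4 ≡ 4z^2 + 4z + 4 (mod z^4 + z^2 + z + 1).
Reduced: 4z^3 + 3z^2 + 1.

0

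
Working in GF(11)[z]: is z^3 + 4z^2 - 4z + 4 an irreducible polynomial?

Write h(z) = z^3 + 4z^2 - 4z + 4.
Check each element of GF(11) for a root: h(0)=4, h(1)=5, h(2)=9, h(3)=0, h(4)=6, h(5)=0, h(6)=10, h(7)=9, h(8)=3, h(9)=9, h(10)=0.
h(3) = 0, so (z − 3) divides h(z); h is reducible.

No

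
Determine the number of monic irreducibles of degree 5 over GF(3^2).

11808

The number of monic irreducibles of degree 5 over GF(9) is (1/5)·Σ_{d∣5} μ(5/d) 9^d.
Divisors of 5: 1, 5; μ(5/d) for each: -1, 1.
Σ = − 9^1 + 9^5 = 59040.
N = 59040/5 = 11808.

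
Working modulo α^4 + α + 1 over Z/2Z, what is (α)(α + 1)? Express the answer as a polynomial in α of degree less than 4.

α^2 + α

Multiply in Z/2Z[α]: (α)·(α + 1) = α^2 + α.
Reduced: α^2 + α.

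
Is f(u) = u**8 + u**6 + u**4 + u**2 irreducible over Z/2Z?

No

Check for roots in Z/2Z: f(0) = 0 → root; f(1) = 0 → root.
f(0) = 0, so (u) divides f(u); f is reducible.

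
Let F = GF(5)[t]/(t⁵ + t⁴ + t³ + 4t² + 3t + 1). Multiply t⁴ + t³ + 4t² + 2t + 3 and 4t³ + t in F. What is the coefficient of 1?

Multiply in GF(5)[t]: (t⁴ + t³ + 4t² + 2t + 3)·(4t³ + t) = 4t⁷ + 4t⁶ + 2t⁵ + 4t⁴ + t³ + 2t² + 3t.
Reduce using t⁵ ≡ 4t⁴ + 4t³ + t² + 2t + 4 (mod t⁵ + t⁴ + t³ + 4t² + 3t + 1).
Reduced: t³ + t² + 4t + 2.

2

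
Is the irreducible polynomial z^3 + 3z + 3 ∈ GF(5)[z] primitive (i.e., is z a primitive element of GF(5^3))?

Yes

Write f(z) = z^3 + 3z + 3.
|GF(5^3)^×| = 5^3 − 1 = 124. Prime factorization: 124 = 2^2·31.
f is primitive ⇔ z has order 124 in GF(5)[z]/(f), i.e. z^(124/q) ≠ 1 for each prime q | 124.
z^(62) mod f = 4.
z^(4) mod f = 2z^2 + 2z.
None equal 1, so z has full order 124; f is primitive.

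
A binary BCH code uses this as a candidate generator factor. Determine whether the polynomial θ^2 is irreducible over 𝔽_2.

Write f(θ) = θ^2.
Check for roots in 𝔽_2: f(0) = 0 → root; f(1) = 1.
f(0) = 0, so (θ) divides f(θ); f is reducible.

No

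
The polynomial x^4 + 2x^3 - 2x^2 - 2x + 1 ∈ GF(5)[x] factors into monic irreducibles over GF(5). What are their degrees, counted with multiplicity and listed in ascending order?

1, 1, 2

Write f(x) = x^4 + 2x^3 - 2x^2 - 2x + 1.
Roots in GF(5): f(0) = 1; f(1) = 0 → root; f(2) = 1; f(3) = 2; f(4) = 0 → root.
Linear factors from roots: (x - 1), (x + 1).
Complete factorization: f(x) = (x + 1)·(x - 1)·(x^2 + 2x - 1).
Factor degrees with multiplicity: 1 + 1 + 2 = 4.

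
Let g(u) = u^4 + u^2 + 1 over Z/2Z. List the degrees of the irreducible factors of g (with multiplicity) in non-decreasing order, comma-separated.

2, 2

Roots in Z/2Z: g(0) = 1; g(1) = 1.
Complete factorization: g(u) = (u^2 + u + 1)^2.
Factor degrees with multiplicity: 2 + 2 = 4.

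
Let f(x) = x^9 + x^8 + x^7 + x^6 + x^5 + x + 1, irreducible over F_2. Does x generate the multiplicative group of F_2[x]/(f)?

Yes

|GF(2^9)^×| = 2^9 − 1 = 511. Prime factorization: 511 = 7·73.
f is primitive ⇔ x has order 511 in GF(2)[x]/(f), i.e. x^(511/q) ≠ 1 for each prime q | 511.
x^(73) mod f = x^7 + x^6 + x^3 + 1.
x^(7) mod f = x^7.
None equal 1, so x has full order 511; f is primitive.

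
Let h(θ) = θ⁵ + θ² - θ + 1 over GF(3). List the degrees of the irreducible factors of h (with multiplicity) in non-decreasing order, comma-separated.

2, 3

Roots in GF(3): h(0) = 1; h(1) = 2; h(2) = 2.
Complete factorization: h(θ) = (θ² + 1)·(θ³ - θ + 1).
Factor degrees with multiplicity: 2 + 3 = 5.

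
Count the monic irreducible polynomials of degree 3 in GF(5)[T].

40

The number of monic irreducibles of degree 3 over GF(5) is (1/3)·Σ_{d∣3} μ(3/d) 5^d.
Divisors of 3: 1, 3; μ(3/d) for each: -1, 1.
Σ = − 5^1 + 5^3 = 120.
N = 120/3 = 40.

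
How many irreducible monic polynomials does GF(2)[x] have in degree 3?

2

Gauss's count: N_{2}(3) = (1/3) Σ_{d|3} μ(3/d)·2^d.
Divisors of 3: 1, 3; μ(3/d) for each: -1, 1.
Σ = − 2^1 + 2^3 = 6.
N = 6/3 = 2.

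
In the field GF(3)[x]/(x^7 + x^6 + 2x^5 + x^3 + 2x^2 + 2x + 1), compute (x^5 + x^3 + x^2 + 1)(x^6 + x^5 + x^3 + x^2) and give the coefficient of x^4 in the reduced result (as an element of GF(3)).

1

Multiply in GF(3)[x]: (x^5 + x^3 + x^2 + 1)·(x^6 + x^5 + x^3 + x^2) = x^11 + x^10 + x^9 + 2x^7 + 2x^6 + x^4 + x^3 + x^2.
Reduce using x^7 ≡ 2x^6 + x^5 + 2x^3 + x^2 + x + 2 (mod x^7 + x^6 + 2x^5 + x^3 + 2x^2 + 2x + 1).
Reduced: 2x^6 + x^5 + x^4 + 2x^3 + 2x^2 + x + 1.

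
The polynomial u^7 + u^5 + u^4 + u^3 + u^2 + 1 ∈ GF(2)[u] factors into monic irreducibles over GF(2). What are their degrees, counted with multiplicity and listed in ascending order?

1, 2, 2, 2

Write h(u) = u^7 + u^5 + u^4 + u^3 + u^2 + 1.
Roots in GF(2): h(0) = 1; h(1) = 0 → root.
Linear factors from roots: (u + 1).
Complete factorization: h(u) = (u + 1)·(u^2 + u + 1)^3.
Factor degrees with multiplicity: 1 + 2 + 2 + 2 = 7.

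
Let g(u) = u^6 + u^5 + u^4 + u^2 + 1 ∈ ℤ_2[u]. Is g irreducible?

Check for roots in ℤ_2: g(0) = 1; g(1) = 1.
No roots, so no linear factors.
Monic irreducibles of degree 2 over GF(2): u^2 + u + 1.
None of them divide g (all give nonzero remainder).
Monic irreducibles of degree 3 over GF(2): u^3 + u + 1, u^3 + u^2 + 1.
None of them divide g (all give nonzero remainder).
No irreducible factor of degree ≤ 3 exists, so g is irreducible over GF(2).

Yes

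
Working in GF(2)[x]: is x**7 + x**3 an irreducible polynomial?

Write g(x) = x**7 + x**3.
Check for roots in GF(2): g(0) = 0 → root; g(1) = 0 → root.
g(0) = 0, so (x) divides g(x); g is reducible.

No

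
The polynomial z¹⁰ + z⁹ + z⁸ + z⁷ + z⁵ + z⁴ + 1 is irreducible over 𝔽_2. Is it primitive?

Write f(z) = z¹⁰ + z⁹ + z⁸ + z⁷ + z⁵ + z⁴ + 1.
|GF(2^10)^×| = 2^10 − 1 = 1023. Prime factorization: 1023 = 3·11·31.
f is primitive ⇔ z has order 1023 in GF(2)[z]/(f), i.e. z^(1023/q) ≠ 1 for each prime q | 1023.
z^(341) mod f = z⁷ + z⁶ + z³ + z.
z^(93) mod f = z⁹ + z⁸ + z⁶ + z.
z^(33) mod f = z⁹ + z⁶ + z⁵ + z².
None equal 1, so z has full order 1023; f is primitive.

Yes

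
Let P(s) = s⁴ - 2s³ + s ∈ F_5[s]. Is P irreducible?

Check for roots in F_5: P(0) = 0 → root; P(1) = 0 → root; P(2) = 2; P(3) = 0 → root; P(4) = 2.
P(0) = 0, so (s) divides P(s); P is reducible.

No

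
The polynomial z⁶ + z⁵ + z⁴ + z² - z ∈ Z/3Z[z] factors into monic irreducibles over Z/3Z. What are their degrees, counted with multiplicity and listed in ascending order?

Write h(z) = z⁶ + z⁵ + z⁴ + z² - z.
Roots in Z/3Z: h(0) = 0 → root; h(1) = 0 → root; h(2) = 0 → root.
Linear factors from roots: (z), (z - 1), (z + 1).
Complete factorization: h(z) = (z)·(z + 1)·(z - 1)·(z³ + z² - z + 1).
Factor degrees with multiplicity: 1 + 1 + 1 + 3 = 6.

1, 1, 1, 3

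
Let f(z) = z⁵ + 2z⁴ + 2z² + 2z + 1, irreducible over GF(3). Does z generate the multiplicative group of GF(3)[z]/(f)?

|GF(3^5)^×| = 3^5 − 1 = 242. Prime factorization: 242 = 2·11^2.
f is primitive ⇔ z has order 242 in GF(3)[z]/(f), i.e. z^(242/q) ≠ 1 for each prime q | 242.
z^(121) mod f = 2.
z^(22) mod f = z⁴ + z³ + 2.
None equal 1, so z has full order 242; f is primitive.

Yes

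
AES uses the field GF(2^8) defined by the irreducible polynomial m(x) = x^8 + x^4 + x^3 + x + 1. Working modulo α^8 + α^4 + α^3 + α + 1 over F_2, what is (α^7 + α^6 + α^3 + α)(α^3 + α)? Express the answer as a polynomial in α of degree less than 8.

α^7 + α^2 + 1

Multiply in F_2[α]: (α^7 + α^6 + α^3 + α)·(α^3 + α) = α^10 + α^9 + α^8 + α^7 + α^6 + α^2.
Reduce using α^8 ≡ α^4 + α^3 + α + 1 (mod α^8 + α^4 + α^3 + α + 1).
Reduced: α^7 + α^2 + 1.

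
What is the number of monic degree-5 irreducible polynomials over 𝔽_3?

The number of monic irreducibles of degree 5 over GF(3) is (1/5)·Σ_{d∣5} μ(5/d) 3^d.
Divisors of 5: 1, 5; μ(5/d) for each: -1, 1.
Σ = − 3^1 + 3^5 = 240.
N = 240/5 = 48.

48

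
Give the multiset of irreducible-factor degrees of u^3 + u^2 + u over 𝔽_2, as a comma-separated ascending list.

Write g(u) = u^3 + u^2 + u.
Roots in 𝔽_2: g(0) = 0 → root; g(1) = 1.
Linear factors from roots: (u).
Complete factorization: g(u) = (u)·(u^2 + u + 1).
Factor degrees with multiplicity: 1 + 2 = 3.

1, 2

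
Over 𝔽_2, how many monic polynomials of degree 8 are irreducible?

The number of monic irreducibles of degree 8 over GF(2) is (1/8)·Σ_{d∣8} μ(8/d) 2^d.
Divisors of 8: 1, 2, 4, 8; μ(8/d) for each: 0, 0, -1, 1.
Σ = − 2^4 + 2^8 = 240.
N = 240/8 = 30.

30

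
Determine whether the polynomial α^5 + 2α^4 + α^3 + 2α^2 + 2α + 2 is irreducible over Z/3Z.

Write f(α) = α^5 + 2α^4 + α^3 + 2α^2 + 2α + 2.
Check for roots in Z/3Z: f(0) = 2; f(1) = 1; f(2) = 2.
No roots, so no linear factors.
Monic irreducibles of degree 2 over GF(3): α^2 + 1, α^2 + α + 2, α^2 + 2α + 2.
None of them divide f (all give nonzero remainder).
No irreducible factor of degree ≤ 2 exists, so f is irreducible over GF(3).

Yes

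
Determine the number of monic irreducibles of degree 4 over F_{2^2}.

x^(4^4) − x is the product of all monic irreducibles of degree dividing 4; Möbius inversion gives N = (1/4) Σ μ(4/d)·4^d.
Divisors of 4: 1, 2, 4; μ(4/d) for each: 0, -1, 1.
Σ = − 4^2 + 4^4 = 240.
N = 240/4 = 60.

60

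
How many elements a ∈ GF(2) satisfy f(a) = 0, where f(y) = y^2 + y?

Evaluate at each of the 2 elements of GF(2):
f(0) = 0 → root; f(1) = 0 → root.
Roots: {0, 1}.

2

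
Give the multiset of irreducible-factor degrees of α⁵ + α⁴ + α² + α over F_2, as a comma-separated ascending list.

1, 1, 1, 2

Write g(α) = α⁵ + α⁴ + α² + α.
Roots in F_2: g(0) = 0 → root; g(1) = 0 → root.
Linear factors from roots: (α), (α + 1).
Complete factorization: g(α) = (α)·(α + 1)^2·(α² + α + 1).
Factor degrees with multiplicity: 1 + 1 + 1 + 2 = 5.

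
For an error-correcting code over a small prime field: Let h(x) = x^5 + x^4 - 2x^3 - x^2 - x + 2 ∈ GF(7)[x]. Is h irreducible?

Check for roots in GF(7): h(0) = 2; h(1) = 0 → root; h(2) = 0 → root; h(3) = 1; h(4) = 0 → root; h(5) = 0 → root; h(6) = 4.
h(1) = 0, so (x − 1) divides h(x); h is reducible.

No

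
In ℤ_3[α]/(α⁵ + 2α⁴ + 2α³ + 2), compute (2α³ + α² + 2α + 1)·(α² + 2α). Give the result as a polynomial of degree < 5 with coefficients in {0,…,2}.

Multiply in ℤ_3[α]: (2α³ + α² + 2α + 1)·(α² + 2α) = 2α⁵ + 2α⁴ + α³ + 2α² + 2α.
Reduce using α⁵ ≡ α⁴ + α³ + 1 (mod α⁵ + 2α⁴ + 2α³ + 2).
Reduced: α⁴ + 2α² + 2α + 2.

α^4 + 2α^2 + 2α + 2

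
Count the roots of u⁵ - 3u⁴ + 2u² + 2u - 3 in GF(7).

Write f(u) = u⁵ - 3u⁴ + 2u² + 2u - 3.
Evaluate at each of the 7 elements of GF(7):
f(0) = 4; f(1) = 6; f(2) = 0 → root; f(3) = 0 → root; f(4) = 6; f(5) = 5; f(6) = 0 → root.
Roots: {2, 3, 6}.

3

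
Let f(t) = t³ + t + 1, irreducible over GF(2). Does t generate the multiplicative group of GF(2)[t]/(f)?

Yes

|GF(2^3)^×| = 2^3 − 1 = 7. Prime factorization: 7 = 7.
f is primitive ⇔ t has order 7 in GF(2)[t]/(f), i.e. t^(7/q) ≠ 1 for each prime q | 7.
t^(1) mod f = t.
None equal 1, so t has full order 7; f is primitive.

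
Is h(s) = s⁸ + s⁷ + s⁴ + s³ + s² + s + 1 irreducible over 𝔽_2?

Yes

Check for roots in 𝔽_2: h(0) = 1; h(1) = 1.
No roots, so no linear factors.
Monic irreducibles of degree 2 over GF(2): s² + s + 1.
None of them divide h (all give nonzero remainder).
Monic irreducibles of degree 3 over GF(2): s³ + s + 1, s³ + s² + 1.
None of them divide h (all give nonzero remainder).
Monic irreducibles of degree 4 over GF(2): s⁴ + s + 1, s⁴ + s³ + 1, s⁴ + s³ + s² + s + 1.
None of them divide h (all give nonzero remainder).
No irreducible factor of degree ≤ 4 exists, so h is irreducible over GF(2).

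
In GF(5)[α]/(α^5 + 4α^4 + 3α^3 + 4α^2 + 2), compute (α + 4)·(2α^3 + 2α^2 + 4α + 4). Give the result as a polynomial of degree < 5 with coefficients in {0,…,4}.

Multiply in GF(5)[α]: (α + 4)·(2α^3 + 2α^2 + 4α + 4) = 2α^4 + 2α^2 + 1.
Reduced: 2α^4 + 2α^2 + 1.

2α^4 + 2α^2 + 1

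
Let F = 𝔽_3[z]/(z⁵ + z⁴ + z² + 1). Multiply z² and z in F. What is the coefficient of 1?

Multiply in 𝔽_3[z]: (z²)·(z) = z³.
Reduced: z³.

0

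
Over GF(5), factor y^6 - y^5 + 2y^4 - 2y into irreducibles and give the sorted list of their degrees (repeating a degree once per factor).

1, 1, 1, 3

Write f(y) = y^6 - y^5 + 2y^4 - 2y.
Roots in GF(5): f(0) = 0 → root; f(1) = 0 → root; f(2) = 0 → root; f(3) = 2; f(4) = 1.
Linear factors from roots: (y), (y - 1), (y - 2).
Complete factorization: f(y) = (y)·(y - 2)·(y - 1)·(y^3 + 2y^2 + y - 1).
Factor degrees with multiplicity: 1 + 1 + 1 + 3 = 6.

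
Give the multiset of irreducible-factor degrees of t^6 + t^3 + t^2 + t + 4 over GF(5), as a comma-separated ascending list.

Write f(t) = t^6 + t^3 + t^2 + t + 4.
Roots in GF(5): f(0) = 4; f(1) = 3; f(2) = 2; f(3) = 2; f(4) = 4.
Complete factorization: f(t) = (t^2 + t + 1)·(t^2 + 2t + 3)^2.
Factor degrees with multiplicity: 2 + 2 + 2 = 6.

2, 2, 2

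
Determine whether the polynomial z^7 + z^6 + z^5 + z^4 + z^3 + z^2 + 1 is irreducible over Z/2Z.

Write g(z) = z^7 + z^6 + z^5 + z^4 + z^3 + z^2 + 1.
Check for roots in Z/2Z: g(0) = 1; g(1) = 1.
No roots, so no linear factors.
Monic irreducibles of degree 2 over GF(2): z^2 + z + 1.
None of them divide g (all give nonzero remainder).
Monic irreducibles of degree 3 over GF(2): z^3 + z + 1, z^3 + z^2 + 1.
None of them divide g (all give nonzero remainder).
No irreducible factor of degree ≤ 3 exists, so g is irreducible over GF(2).

Yes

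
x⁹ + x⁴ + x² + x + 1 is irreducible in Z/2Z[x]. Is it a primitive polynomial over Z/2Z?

No

Write f(x) = x⁹ + x⁴ + x² + x + 1.
|GF(2^9)^×| = 2^9 − 1 = 511. Prime factorization: 511 = 7·73.
f is primitive ⇔ x has order 511 in GF(2)[x]/(f), i.e. x^(511/q) ≠ 1 for each prime q | 511.
x^(73) mod f = 1
x^(7) mod f = x⁷.
Since x^(73) = 1, the order of x divides 73 < 511; not primitive.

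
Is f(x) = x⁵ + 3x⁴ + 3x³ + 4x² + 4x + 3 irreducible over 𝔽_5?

Check for roots in 𝔽_5: f(0) = 3; f(1) = 3; f(2) = 1; f(3) = 3; f(4) = 2.
No roots, so no linear factors.
Degree-2 irreducible divisors: test the 10 monic irreducibles of degree 2 over GF(5).
None of them divide f (all give nonzero remainder).
No irreducible factor of degree ≤ 2 exists, so f is irreducible over GF(5).

Yes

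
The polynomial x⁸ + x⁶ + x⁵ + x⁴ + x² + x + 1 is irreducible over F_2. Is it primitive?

Write f(x) = x⁸ + x⁶ + x⁵ + x⁴ + x² + x + 1.
|GF(2^8)^×| = 2^8 − 1 = 255. Prime factorization: 255 = 3·5·17.
f is primitive ⇔ x has order 255 in GF(2)[x]/(f), i.e. x^(255/q) ≠ 1 for each prime q | 255.
x^(85) mod f = 1
x^(51) mod f = x⁶ + x⁴ + x³ + x² + x.
x^(15) mod f = x⁷ + x⁶ + x⁵ + x⁴ + x³ + x² + x.
Since x^(85) = 1, the order of x divides 85 < 255; not primitive.

No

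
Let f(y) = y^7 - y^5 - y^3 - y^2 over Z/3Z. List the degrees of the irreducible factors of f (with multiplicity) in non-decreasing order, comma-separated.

1, 1, 1, 4

Roots in Z/3Z: f(0) = 0 → root; f(1) = 1; f(2) = 0 → root.
Linear factors from roots: (y), (y + 1).
Complete factorization: f(y) = (y + 1)·(y)^2·(y^4 - y^3 - 1).
Factor degrees with multiplicity: 1 + 1 + 1 + 4 = 7.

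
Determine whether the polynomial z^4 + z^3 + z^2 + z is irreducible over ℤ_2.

Write m(z) = z^4 + z^3 + z^2 + z.
Check for roots in ℤ_2: m(0) = 0 → root; m(1) = 0 → root.
m(0) = 0, so (z) divides m(z); m is reducible.

No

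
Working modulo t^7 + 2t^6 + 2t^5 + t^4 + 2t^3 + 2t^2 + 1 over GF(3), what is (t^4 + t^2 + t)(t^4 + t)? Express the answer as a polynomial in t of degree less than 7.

Multiply in GF(3)[t]: (t^4 + t^2 + t)·(t^4 + t) = t^8 + t^6 + 2t^5 + t^3 + t^2.
Reduce using t^7 ≡ t^6 + t^5 + 2t^4 + t^3 + t^2 + 2 (mod t^7 + 2t^6 + 2t^5 + t^4 + 2t^3 + 2t^2 + 1).
Reduced: 2t^5 + 2t^2 + 2t + 2.

2t^5 + 2t^2 + 2t + 2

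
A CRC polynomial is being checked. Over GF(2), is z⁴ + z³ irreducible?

Write m(z) = z⁴ + z³.
Check for roots in GF(2): m(0) = 0 → root; m(1) = 0 → root.
m(0) = 0, so (z) divides m(z); m is reducible.

No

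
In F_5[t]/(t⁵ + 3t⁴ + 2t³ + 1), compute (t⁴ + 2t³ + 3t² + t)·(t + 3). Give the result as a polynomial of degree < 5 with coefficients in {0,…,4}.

2t^4 + 2t^3 + 3t + 4

Multiply in F_5[t]: (t⁴ + 2t³ + 3t² + t)·(t + 3) = t⁵ + 4t³ + 3t.
Reduce using t⁵ ≡ 2t⁴ + 3t³ + 4 (mod t⁵ + 3t⁴ + 2t³ + 1).
Reduced: 2t⁴ + 2t³ + 3t + 4.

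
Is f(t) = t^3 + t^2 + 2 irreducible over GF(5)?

Yes

Check for roots in GF(5): f(0) = 2; f(1) = 4; f(2) = 4; f(3) = 3; f(4) = 2.
No roots. A degree-3 polynomial over a field with no linear factor is irreducible.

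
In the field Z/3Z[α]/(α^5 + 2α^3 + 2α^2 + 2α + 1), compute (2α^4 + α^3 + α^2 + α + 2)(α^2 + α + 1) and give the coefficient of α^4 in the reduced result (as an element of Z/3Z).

0

Multiply in Z/3Z[α]: (2α^4 + α^3 + α^2 + α + 2)·(α^2 + α + 1) = 2α^6 + α^4 + α^2 + 2.
Reduce using α^5 ≡ α^3 + α^2 + α + 2 (mod α^5 + 2α^3 + 2α^2 + 2α + 1).
Reduced: 2α^3 + α + 2.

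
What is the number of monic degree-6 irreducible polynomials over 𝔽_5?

By the necklace-counting formula, N_5(6) = (1/6) Σ_{d|6} μ(6/d)·5^d.
Divisors of 6: 1, 2, 3, 6; μ(6/d) for each: 1, -1, -1, 1.
Σ = 5^1 − 5^2 − 5^3 + 5^6 = 15480.
N = 15480/6 = 2580.

2580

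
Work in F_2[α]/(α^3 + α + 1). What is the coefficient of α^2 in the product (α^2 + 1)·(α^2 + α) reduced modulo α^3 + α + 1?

Multiply in F_2[α]: (α^2 + 1)·(α^2 + α) = α^4 + α^3 + α^2 + α.
Reduce using α^3 ≡ α + 1 (mod α^3 + α + 1).
Reduced: α + 1.

0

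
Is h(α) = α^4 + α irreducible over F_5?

Check for roots in F_5: h(0) = 0 → root; h(1) = 2; h(2) = 3; h(3) = 4; h(4) = 0 → root.
h(0) = 0, so (α) divides h(α); h is reducible.

No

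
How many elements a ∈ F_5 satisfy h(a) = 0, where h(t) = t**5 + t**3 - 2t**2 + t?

Evaluate at each of the 5 elements of F_5:
h(0) = 0 → root; h(1) = 1; h(2) = 4; h(3) = 0 → root; h(4) = 0 → root.
Roots: {0, 3, 4}.

3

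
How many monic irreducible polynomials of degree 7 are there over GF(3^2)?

By the necklace-counting formula, N_9(7) = (1/7) Σ_{d|7} μ(7/d)·9^d.
Divisors of 7: 1, 7; μ(7/d) for each: -1, 1.
Σ = − 9^1 + 9^7 = 4782960.
N = 4782960/7 = 683280.

683280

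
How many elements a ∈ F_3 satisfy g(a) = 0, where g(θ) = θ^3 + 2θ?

Evaluate at each of the 3 elements of F_3:
g(0) = 0 → root; g(1) = 0 → root; g(2) = 0 → root.
Roots: {0, 1, 2}.

3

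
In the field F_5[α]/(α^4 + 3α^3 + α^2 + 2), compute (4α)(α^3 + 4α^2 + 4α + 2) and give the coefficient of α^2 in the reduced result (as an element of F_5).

2

Multiply in F_5[α]: (4α)·(α^3 + 4α^2 + 4α + 2) = 4α^4 + α^3 + α^2 + 3α.
Reduce using α^4 ≡ 2α^3 + 4α^2 + 3 (mod α^4 + 3α^3 + α^2 + 2).
Reduced: 4α^3 + 2α^2 + 3α + 2.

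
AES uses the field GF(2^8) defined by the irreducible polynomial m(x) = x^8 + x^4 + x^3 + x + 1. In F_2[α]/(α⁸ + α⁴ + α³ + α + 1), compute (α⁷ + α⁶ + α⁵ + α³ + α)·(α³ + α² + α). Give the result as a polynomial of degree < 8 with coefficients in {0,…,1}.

α^6 + α^4 + α^3 + α + 1

Multiply in F_2[α]: (α⁷ + α⁶ + α⁵ + α³ + α)·(α³ + α² + α) = α¹⁰ + α⁸ + α⁵ + α³ + α².
Reduce using α⁸ ≡ α⁴ + α³ + α + 1 (mod α⁸ + α⁴ + α³ + α + 1).
Reduced: α⁶ + α⁴ + α³ + α + 1.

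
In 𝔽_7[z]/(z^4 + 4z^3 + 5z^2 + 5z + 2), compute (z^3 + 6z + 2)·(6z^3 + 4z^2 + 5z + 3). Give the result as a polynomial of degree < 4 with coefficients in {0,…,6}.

Multiply in 𝔽_7[z]: (z^3 + 6z + 2)·(6z^3 + 4z^2 + 5z + 3) = 6z^6 + 4z^5 + 6z^4 + 4z^3 + 3z^2 + 6.
Reduce using z^4 ≡ 3z^3 + 2z^2 + 2z + 5 (mod z^4 + 4z^3 + 5z^2 + 5z + 2).
Reduced: 4z^3 + 5z + 6.

4z^3 + 5z + 6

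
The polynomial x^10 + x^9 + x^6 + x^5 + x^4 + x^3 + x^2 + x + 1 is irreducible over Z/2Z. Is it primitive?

Yes

Write f(x) = x^10 + x^9 + x^6 + x^5 + x^4 + x^3 + x^2 + x + 1.
|GF(2^10)^×| = 2^10 − 1 = 1023. Prime factorization: 1023 = 3·11·31.
f is primitive ⇔ x has order 1023 in GF(2)[x]/(f), i.e. x^(1023/q) ≠ 1 for each prime q | 1023.
x^(341) mod f = x^9 + x^8 + x^7 + x^5 + x^4 + x^3 + x + 1.
x^(93) mod f = x^9 + x^8 + x^6 + x^4 + x^2 + 1.
x^(33) mod f = x^9 + x^8 + x^6 + x^5 + x^3 + x.
None equal 1, so x has full order 1023; f is primitive.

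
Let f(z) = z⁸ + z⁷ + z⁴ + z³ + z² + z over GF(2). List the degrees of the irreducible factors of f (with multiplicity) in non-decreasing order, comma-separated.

1, 1, 3, 3

Roots in GF(2): f(0) = 0 → root; f(1) = 0 → root.
Linear factors from roots: (z), (z + 1).
Complete factorization: f(z) = (z)·(z + 1)·(z³ + z + 1)^2.
Factor degrees with multiplicity: 1 + 1 + 3 + 3 = 8.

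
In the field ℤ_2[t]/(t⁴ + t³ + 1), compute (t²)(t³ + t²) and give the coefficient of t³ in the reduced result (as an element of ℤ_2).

Multiply in ℤ_2[t]: (t²)·(t³ + t²) = t⁵ + t⁴.
Reduce using t⁴ ≡ t³ + 1 (mod t⁴ + t³ + 1).
Reduced: t.

0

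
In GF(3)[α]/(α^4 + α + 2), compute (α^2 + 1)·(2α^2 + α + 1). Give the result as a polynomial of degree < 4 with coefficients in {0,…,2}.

α^3 + 2α

Multiply in GF(3)[α]: (α^2 + 1)·(2α^2 + α + 1) = 2α^4 + α^3 + α + 1.
Reduce using α^4 ≡ 2α + 1 (mod α^4 + α + 2).
Reduced: α^3 + 2α.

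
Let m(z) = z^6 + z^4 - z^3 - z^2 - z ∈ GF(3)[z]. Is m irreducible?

No

Check for roots in GF(3): m(0) = 0 → root; m(1) = 2; m(2) = 0 → root.
m(0) = 0, so (z) divides m(z); m is reducible.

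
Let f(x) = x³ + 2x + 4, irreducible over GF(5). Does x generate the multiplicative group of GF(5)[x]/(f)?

No

|GF(5^3)^×| = 5^3 − 1 = 124. Prime factorization: 124 = 2^2·31.
f is primitive ⇔ x has order 124 in GF(5)[x]/(f), i.e. x^(124/q) ≠ 1 for each prime q | 124.
x^(62) mod f = 1
x^(4) mod f = 3x² + x.
Since x^(62) = 1, the order of x divides 62 < 124; not primitive.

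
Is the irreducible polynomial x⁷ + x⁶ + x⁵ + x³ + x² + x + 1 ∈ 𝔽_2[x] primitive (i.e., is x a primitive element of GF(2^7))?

Yes

Write f(x) = x⁷ + x⁶ + x⁵ + x³ + x² + x + 1.
|GF(2^7)^×| = 2^7 − 1 = 127. Prime factorization: 127 = 127.
f is primitive ⇔ x has order 127 in GF(2)[x]/(f), i.e. x^(127/q) ≠ 1 for each prime q | 127.
x^(1) mod f = x.
None equal 1, so x has full order 127; f is primitive.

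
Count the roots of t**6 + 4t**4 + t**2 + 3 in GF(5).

Write g(t) = t**6 + 4t**4 + t**2 + 3.
Evaluate at each of the 5 elements of GF(5):
g(0) = 3; g(1) = 4; g(2) = 0 → root; g(3) = 0 → root; g(4) = 4.
Roots: {2, 3}.

2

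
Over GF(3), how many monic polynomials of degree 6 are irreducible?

x^(3^6) − x is the product of all monic irreducibles of degree dividing 6; Möbius inversion gives N = (1/6) Σ μ(6/d)·3^d.
Divisors of 6: 1, 2, 3, 6; μ(6/d) for each: 1, -1, -1, 1.
Σ = 3^1 − 3^2 − 3^3 + 3^6 = 696.
N = 696/6 = 116.

116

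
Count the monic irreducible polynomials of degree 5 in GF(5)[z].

The number of monic irreducibles of degree 5 over GF(5) is (1/5)·Σ_{d∣5} μ(5/d) 5^d.
Divisors of 5: 1, 5; μ(5/d) for each: -1, 1.
Σ = − 5^1 + 5^5 = 3120.
N = 3120/5 = 624.

624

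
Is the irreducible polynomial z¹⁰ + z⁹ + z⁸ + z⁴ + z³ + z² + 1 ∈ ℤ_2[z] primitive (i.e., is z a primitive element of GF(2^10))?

Yes

Write f(z) = z¹⁰ + z⁹ + z⁸ + z⁴ + z³ + z² + 1.
|GF(2^10)^×| = 2^10 − 1 = 1023. Prime factorization: 1023 = 3·11·31.
f is primitive ⇔ z has order 1023 in GF(2)[z]/(f), i.e. z^(1023/q) ≠ 1 for each prime q | 1023.
z^(341) mod f = z⁸ + z⁶ + z⁵ + z³ + z.
z^(93) mod f = z⁸ + z⁵ + z² + 1.
z^(33) mod f = z² + z.
None equal 1, so z has full order 1023; f is primitive.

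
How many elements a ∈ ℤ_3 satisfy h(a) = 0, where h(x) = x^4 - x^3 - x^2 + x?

Evaluate at each of the 3 elements of ℤ_3:
h(0) = 0 → root; h(1) = 0 → root; h(2) = 0 → root.
Roots: {0, 1, 2}.

3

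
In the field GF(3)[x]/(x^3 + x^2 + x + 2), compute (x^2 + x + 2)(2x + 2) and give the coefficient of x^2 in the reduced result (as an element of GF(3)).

2

Multiply in GF(3)[x]: (x^2 + x + 2)·(2x + 2) = 2x^3 + x^2 + 1.
Reduce using x^3 ≡ 2x^2 + 2x + 1 (mod x^3 + x^2 + x + 2).
Reduced: 2x^2 + x.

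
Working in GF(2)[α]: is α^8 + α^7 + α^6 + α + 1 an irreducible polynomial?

Write h(α) = α^8 + α^7 + α^6 + α + 1.
Check for roots in GF(2): h(0) = 1; h(1) = 1.
No roots, so no linear factors.
Monic irreducibles of degree 2 over GF(2): α^2 + α + 1.
None of them divide h (all give nonzero remainder).
Monic irreducibles of degree 3 over GF(2): α^3 + α + 1, α^3 + α^2 + 1.
None of them divide h (all give nonzero remainder).
Monic irreducibles of degree 4 over GF(2): α^4 + α + 1, α^4 + α^3 + 1, α^4 + α^3 + α^2 + α + 1.
None of them divide h (all give nonzero remainder).
No irreducible factor of degree ≤ 4 exists, so h is irreducible over GF(2).

Yes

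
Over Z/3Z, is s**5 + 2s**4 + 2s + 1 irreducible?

No

Write f(s) = s**5 + 2s**4 + 2s + 1.
Check for roots in Z/3Z: f(0) = 1; f(1) = 0 → root; f(2) = 0 → root.
f(1) = 0, so (s − 1) divides f(s); f is reducible.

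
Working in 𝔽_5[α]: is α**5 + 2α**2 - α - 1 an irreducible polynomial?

Write f(α) = α**5 + 2α**2 - α - 1.
Check for roots in 𝔽_5: f(0) = 4; f(1) = 1; f(2) = 2; f(3) = 2; f(4) = 1.
No roots, so no linear factors.
Degree-2 irreducible divisors: test the 10 monic irreducibles of degree 2 over GF(5).
None of them divide f (all give nonzero remainder).
No irreducible factor of degree ≤ 2 exists, so f is irreducible over GF(5).

Yes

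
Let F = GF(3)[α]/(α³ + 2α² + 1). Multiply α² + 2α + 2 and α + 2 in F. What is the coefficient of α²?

2

Multiply in GF(3)[α]: (α² + 2α + 2)·(α + 2) = α³ + α² + 1.
Reduce using α³ ≡ α² + 2 (mod α³ + 2α² + 1).
Reduced: 2α².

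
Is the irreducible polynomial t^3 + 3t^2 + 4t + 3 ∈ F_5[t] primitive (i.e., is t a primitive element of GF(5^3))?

Yes

Write f(t) = t^3 + 3t^2 + 4t + 3.
|GF(5^3)^×| = 5^3 − 1 = 124. Prime factorization: 124 = 2^2·31.
f is primitive ⇔ t has order 124 in GF(5)[t]/(f), i.e. t^(124/q) ≠ 1 for each prime q | 124.
t^(62) mod f = 4.
t^(4) mod f = 4t + 4.
None equal 1, so t has full order 124; f is primitive.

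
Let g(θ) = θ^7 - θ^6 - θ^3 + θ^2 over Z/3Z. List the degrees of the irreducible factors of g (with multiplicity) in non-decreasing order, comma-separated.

1, 1, 1, 1, 1, 2

Roots in Z/3Z: g(0) = 0 → root; g(1) = 0 → root; g(2) = 0 → root.
Linear factors from roots: (θ), (θ - 1), (θ + 1).
Complete factorization: g(θ) = (θ + 1)·(θ)^2·(θ - 1)^2·(θ^2 + 1).
Factor degrees with multiplicity: 1 + 1 + 1 + 1 + 1 + 2 = 7.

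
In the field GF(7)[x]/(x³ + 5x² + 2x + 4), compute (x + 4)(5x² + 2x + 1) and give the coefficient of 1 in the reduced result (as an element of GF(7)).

5

Multiply in GF(7)[x]: (x + 4)·(5x² + 2x + 1) = 5x³ + x² + 2x + 4.
Reduce using x³ ≡ 2x² + 5x + 3 (mod x³ + 5x² + 2x + 4).
Reduced: 4x² + 6x + 5.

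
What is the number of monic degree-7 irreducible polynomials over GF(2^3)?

299592

By the necklace-counting formula, N_8(7) = (1/7) Σ_{d|7} μ(7/d)·8^d.
Divisors of 7: 1, 7; μ(7/d) for each: -1, 1.
Σ = − 8^1 + 8^7 = 2097144.
N = 2097144/7 = 299592.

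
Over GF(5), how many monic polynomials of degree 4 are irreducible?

x^(5^4) − x is the product of all monic irreducibles of degree dividing 4; Möbius inversion gives N = (1/4) Σ μ(4/d)·5^d.
Divisors of 4: 1, 2, 4; μ(4/d) for each: 0, -1, 1.
Σ = − 5^2 + 5^4 = 600.
N = 600/4 = 150.

150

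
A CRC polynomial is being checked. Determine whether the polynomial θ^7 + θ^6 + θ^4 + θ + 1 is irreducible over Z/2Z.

Yes

Write m(θ) = θ^7 + θ^6 + θ^4 + θ + 1.
Check for roots in Z/2Z: m(0) = 1; m(1) = 1.
No roots, so no linear factors.
Monic irreducibles of degree 2 over GF(2): θ^2 + θ + 1.
None of them divide m (all give nonzero remainder).
Monic irreducibles of degree 3 over GF(2): θ^3 + θ + 1, θ^3 + θ^2 + 1.
None of them divide m (all give nonzero remainder).
No irreducible factor of degree ≤ 3 exists, so m is irreducible over GF(2).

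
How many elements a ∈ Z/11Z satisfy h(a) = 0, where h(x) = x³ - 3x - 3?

1

Evaluate at each of the 11 elements of Z/11Z:
h(0) = 8; h(1) = 6; h(2) = 10; h(3) = 4; h(4) = 5; h(5) = 8; h(6) = 8; h(7) = 0 → root; h(8) = 1; h(9) = 6; h(10) = 10.
Roots: {7}.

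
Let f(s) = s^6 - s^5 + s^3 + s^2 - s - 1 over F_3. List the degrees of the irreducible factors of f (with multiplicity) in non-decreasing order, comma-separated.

1, 2, 3

Roots in F_3: f(0) = 2; f(1) = 0 → root; f(2) = 2.
Linear factors from roots: (s - 1).
Complete factorization: f(s) = (s - 1)·(s^2 + 1)·(s^3 - s + 1).
Factor degrees with multiplicity: 1 + 2 + 3 = 6.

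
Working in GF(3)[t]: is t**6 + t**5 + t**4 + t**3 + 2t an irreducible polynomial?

No

Write m(t) = t**6 + t**5 + t**4 + t**3 + 2t.
Check for roots in GF(3): m(0) = 0 → root; m(1) = 0 → root; m(2) = 1.
m(0) = 0, so (t) divides m(t); m is reducible.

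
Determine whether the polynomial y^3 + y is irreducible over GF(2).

Write g(y) = y^3 + y.
Check for roots in GF(2): g(0) = 0 → root; g(1) = 0 → root.
g(0) = 0, so (y) divides g(y); g is reducible.

No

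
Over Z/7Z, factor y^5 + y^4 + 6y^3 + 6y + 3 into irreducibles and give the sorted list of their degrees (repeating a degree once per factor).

5

Write f(y) = y^5 + y^4 + 6y^3 + 6y + 3.
Complete factorization: f(y) = (y^5 + y^4 + 6y^3 + 6y + 3).
Factor degrees with multiplicity: 5 = 5.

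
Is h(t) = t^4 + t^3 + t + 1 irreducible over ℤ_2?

Check for roots in ℤ_2: h(0) = 1; h(1) = 0 → root.
h(1) = 0, so (t − 1) divides h(t); h is reducible.

No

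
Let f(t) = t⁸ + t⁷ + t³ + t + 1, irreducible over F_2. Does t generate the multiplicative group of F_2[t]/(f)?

|GF(2^8)^×| = 2^8 − 1 = 255. Prime factorization: 255 = 3·5·17.
f is primitive ⇔ t has order 255 in GF(2)[t]/(f), i.e. t^(255/q) ≠ 1 for each prime q | 255.
t^(85) mod f = 1
t^(51) mod f = t⁴ + t³ + t² + t.
t^(15) mod f = t⁶ + t⁴ + t² + 1.
Since t^(85) = 1, the order of t divides 85 < 255; not primitive.

No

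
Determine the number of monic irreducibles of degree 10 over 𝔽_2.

99

x^(2^10) − x is the product of all monic irreducibles of degree dividing 10; Möbius inversion gives N = (1/10) Σ μ(10/d)·2^d.
Divisors of 10: 1, 2, 5, 10; μ(10/d) for each: 1, -1, -1, 1.
Σ = 2^1 − 2^2 − 2^5 + 2^10 = 990.
N = 990/10 = 99.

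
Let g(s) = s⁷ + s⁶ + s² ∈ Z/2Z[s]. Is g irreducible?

No

Check for roots in Z/2Z: g(0) = 0 → root; g(1) = 1.
g(0) = 0, so (s) divides g(s); g is reducible.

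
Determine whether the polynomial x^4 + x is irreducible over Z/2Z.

Write g(x) = x^4 + x.
Check for roots in Z/2Z: g(0) = 0 → root; g(1) = 0 → root.
g(0) = 0, so (x) divides g(x); g is reducible.

No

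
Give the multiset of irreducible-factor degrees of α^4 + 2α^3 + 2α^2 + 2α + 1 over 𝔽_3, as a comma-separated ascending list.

Write f(α) = α^4 + 2α^3 + 2α^2 + 2α + 1.
Roots in 𝔽_3: f(0) = 1; f(1) = 2; f(2) = 0 → root.
Linear factors from roots: (α + 1).
Complete factorization: f(α) = (α + 1)^2·(α^2 + 1).
Factor degrees with multiplicity: 1 + 1 + 2 = 4.

1, 1, 2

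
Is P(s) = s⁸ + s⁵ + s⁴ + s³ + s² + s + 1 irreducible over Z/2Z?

Check for roots in Z/2Z: P(0) = 1; P(1) = 1.
No roots, so no linear factors.
Monic irreducibles of degree 2 over GF(2): s² + s + 1.
None of them divide P (all give nonzero remainder).
Monic irreducibles of degree 3 over GF(2): s³ + s + 1, s³ + s² + 1.
None of them divide P (all give nonzero remainder).
Monic irreducibles of degree 4 over GF(2): s⁴ + s + 1, s⁴ + s³ + 1, s⁴ + s³ + s² + s + 1.
None of them divide P (all give nonzero remainder).
No irreducible factor of degree ≤ 4 exists, so P is irreducible over GF(2).

Yes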